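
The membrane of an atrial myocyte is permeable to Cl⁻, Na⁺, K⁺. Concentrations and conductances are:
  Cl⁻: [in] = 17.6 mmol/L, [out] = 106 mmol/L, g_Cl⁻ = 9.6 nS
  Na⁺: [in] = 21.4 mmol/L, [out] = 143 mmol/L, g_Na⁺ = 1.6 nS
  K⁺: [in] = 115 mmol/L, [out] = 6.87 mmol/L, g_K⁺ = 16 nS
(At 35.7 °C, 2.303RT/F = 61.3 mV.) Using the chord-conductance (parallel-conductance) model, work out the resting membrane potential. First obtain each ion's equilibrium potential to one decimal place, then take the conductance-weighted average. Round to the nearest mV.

E_Cl⁻ = (61.3/-1)·log₁₀(106/17.6) = -47.8 mV
E_Na⁺ = (61.3/1)·log₁₀(143/21.4) = 50.6 mV
E_K⁺ = (61.3/1)·log₁₀(6.87/115) = -75.0 mV
Vm = (Σ gᵢEᵢ)/(Σ gᵢ) = (9.6·-47.8 + 1.6·50.6 + 16·-75.0) / (9.6 + 1.6 + 16)
= -1577.92 / 27.2 = -58.01 mV

-58 mV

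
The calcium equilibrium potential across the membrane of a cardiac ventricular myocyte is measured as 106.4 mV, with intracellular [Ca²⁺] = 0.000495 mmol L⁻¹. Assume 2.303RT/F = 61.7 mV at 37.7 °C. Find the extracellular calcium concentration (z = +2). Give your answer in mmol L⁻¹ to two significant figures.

1.4 mmol L⁻¹

Nernst: E = (61.7/2) · log₁₀([out]/[in]), so log₁₀([out]/[in]) = 106.4 × 2 / 61.7 = 3.4489.
[out]/[in] = 10^(3.4489) = 2812.
[out] = 2812 × 0.000495 = 1.392 mmol L⁻¹.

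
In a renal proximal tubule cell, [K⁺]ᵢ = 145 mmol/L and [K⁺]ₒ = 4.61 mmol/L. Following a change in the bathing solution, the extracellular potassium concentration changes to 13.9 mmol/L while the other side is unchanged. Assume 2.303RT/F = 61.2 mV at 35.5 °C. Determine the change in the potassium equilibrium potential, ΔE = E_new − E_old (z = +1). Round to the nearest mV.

E_old = (61.2/1)·log₁₀(4.61/145) = -91.66 mV
E_new = (61.2/1)·log₁₀(13.9/145) = -62.32 mV
ΔE = -62.32 − (-91.66) = 29.33 mV

29 mV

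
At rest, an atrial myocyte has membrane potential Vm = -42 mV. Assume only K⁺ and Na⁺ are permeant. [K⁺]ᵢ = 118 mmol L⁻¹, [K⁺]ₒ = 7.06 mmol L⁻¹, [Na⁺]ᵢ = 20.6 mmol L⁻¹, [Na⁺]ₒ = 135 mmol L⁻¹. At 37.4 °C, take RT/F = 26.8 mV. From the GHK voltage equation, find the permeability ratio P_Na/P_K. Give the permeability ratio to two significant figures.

Let α = P_Na/P_K. GHK: Vm = 26.8·ln[(Kₒ + α·Naₒ)/(Kᵢ + α·Naᵢ)].
e^(Vm/26.8) = e^(-42.0/26.8) = 0.20864
So 0.20864·(Kᵢ + α·Naᵢ) = Kₒ + α·Naₒ → α = (0.20864·118.0 − 7.06) / (135.0 − 0.20864·20.6)
α = (24.62 − 7.06) / (135.0 − 4.298) = 17.56/130.7 = 0.1343

0.13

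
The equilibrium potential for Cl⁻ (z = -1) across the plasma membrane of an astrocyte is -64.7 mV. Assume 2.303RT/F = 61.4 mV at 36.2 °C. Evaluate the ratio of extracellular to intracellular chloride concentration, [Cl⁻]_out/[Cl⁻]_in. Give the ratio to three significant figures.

log₁₀([out]/[in]) = E·z/(61.4) = -64.7 × -1 / 61.4 = 1.0537
[out]/[in] = 10^(1.0537) = 11.32

11.3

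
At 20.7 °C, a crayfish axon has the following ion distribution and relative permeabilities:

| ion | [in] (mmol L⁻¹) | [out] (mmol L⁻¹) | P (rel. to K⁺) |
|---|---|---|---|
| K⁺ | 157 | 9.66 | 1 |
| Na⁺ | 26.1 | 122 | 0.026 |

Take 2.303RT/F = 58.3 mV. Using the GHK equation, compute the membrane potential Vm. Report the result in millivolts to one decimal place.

-63.5 mV

Vm = 58.3 · log₁₀[(Σ P·[cation]ₒ + Σ P·[anion]ᵢ) / (Σ P·[cation]ᵢ + Σ P·[anion]ₒ)]
Numerator = 1×9.66 + 0.026×122 = 12.83
Denominator = 1×157 + 0.026×26.1 = 157.7
Vm = 58.3 · log₁₀(0.081381) = 58.3 × (-1.0895) = -63.52 mV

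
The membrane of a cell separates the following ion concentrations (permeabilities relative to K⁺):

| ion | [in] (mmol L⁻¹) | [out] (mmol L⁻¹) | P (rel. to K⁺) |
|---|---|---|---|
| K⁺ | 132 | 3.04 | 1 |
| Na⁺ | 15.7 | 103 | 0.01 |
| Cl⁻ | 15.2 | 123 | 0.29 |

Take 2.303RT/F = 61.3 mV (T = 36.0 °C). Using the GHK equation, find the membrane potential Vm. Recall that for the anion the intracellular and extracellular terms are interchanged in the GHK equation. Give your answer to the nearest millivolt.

-79 mV

Vm = 61.3 · log₁₀[(Σ P·[cation]ₒ + Σ P·[anion]ᵢ) / (Σ P·[cation]ᵢ + Σ P·[anion]ₒ)]
Numerator = 1×3.04 + 0.01×103 + 0.29×15.2 = 8.478
Denominator = 1×132 + 0.01×15.7 + 0.29×123 = 167.8
Vm = 61.3 · log₁₀(0.050516) = 61.3 × (-1.2966) = -79.48 mV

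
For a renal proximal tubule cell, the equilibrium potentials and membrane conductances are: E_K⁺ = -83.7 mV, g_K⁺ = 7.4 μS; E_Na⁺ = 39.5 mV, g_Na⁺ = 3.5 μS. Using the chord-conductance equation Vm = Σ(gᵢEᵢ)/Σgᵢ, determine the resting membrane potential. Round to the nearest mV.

Σ gᵢEᵢ = 7.4·(-83.7) + 3.5·(39.5) = -481.13
Σ gᵢ = 7.4 + 3.5 = 10.9
Vm = -481.13 / 10.9 = -44.14 mV

-44 mV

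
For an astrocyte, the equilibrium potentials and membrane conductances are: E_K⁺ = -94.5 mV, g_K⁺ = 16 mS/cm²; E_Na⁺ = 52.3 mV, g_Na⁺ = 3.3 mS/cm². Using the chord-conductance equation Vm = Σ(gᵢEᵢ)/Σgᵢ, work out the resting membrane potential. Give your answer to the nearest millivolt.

-69 mV

Σ gᵢEᵢ = 16·(-94.5) + 3.3·(52.3) = -1339.41
Σ gᵢ = 16 + 3.3 = 19.3
Vm = -1339.41 / 19.3 = -69.40 mV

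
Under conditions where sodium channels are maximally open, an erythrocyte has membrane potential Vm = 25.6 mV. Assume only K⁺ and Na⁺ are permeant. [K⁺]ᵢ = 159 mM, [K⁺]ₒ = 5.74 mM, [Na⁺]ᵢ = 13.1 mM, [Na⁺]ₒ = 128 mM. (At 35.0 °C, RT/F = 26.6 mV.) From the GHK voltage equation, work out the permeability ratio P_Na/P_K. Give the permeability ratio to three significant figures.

4.38

Let α = P_Na/P_K. GHK: Vm = 26.6·ln[(Kₒ + α·Naₒ)/(Kᵢ + α·Naᵢ)].
e^(Vm/26.6) = e^(25.6/26.6) = 2.618
So 2.618·(Kᵢ + α·Naᵢ) = Kₒ + α·Naₒ → α = (2.618·159.0 − 5.74) / (128.0 − 2.618·13.1)
α = (416.3 − 5.74) / (128.0 − 34.3) = 410.5/93.7 = 4.381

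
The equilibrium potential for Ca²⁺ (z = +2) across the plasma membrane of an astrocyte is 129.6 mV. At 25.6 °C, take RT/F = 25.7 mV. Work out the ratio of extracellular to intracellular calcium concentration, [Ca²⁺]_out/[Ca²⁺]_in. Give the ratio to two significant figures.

ln([out]/[in]) = E·z/(25.7) = 129.6 × 2 / 25.7 = 10.0856
[out]/[in] = e^(10.0856) = 2.4e+04

24000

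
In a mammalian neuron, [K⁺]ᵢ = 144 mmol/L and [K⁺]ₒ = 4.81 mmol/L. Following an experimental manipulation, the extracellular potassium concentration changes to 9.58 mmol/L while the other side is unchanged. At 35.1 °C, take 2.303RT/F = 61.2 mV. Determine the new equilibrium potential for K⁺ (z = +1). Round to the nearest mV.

-72 mV

After the shift: [K⁺]_out = 9.58, [K⁺]_in = 144 mmol/L.
E_new = (61.2/1)·log₁₀(9.58/144) = 61.20 · (-1.1770) = -72.03 mV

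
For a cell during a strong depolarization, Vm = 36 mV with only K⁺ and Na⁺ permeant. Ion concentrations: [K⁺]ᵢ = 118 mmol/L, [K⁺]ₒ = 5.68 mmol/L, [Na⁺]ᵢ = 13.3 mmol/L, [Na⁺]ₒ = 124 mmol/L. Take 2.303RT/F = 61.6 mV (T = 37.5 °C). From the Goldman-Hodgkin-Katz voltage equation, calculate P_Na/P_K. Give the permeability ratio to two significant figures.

6.1

Let α = P_Na/P_K. GHK: Vm = 61.6·log₁₀[(Kₒ + α·Naₒ)/(Kᵢ + α·Naᵢ)].
10^(Vm/61.6) = 10^(36.0/61.6) = 3.8407
So 3.8407·(Kᵢ + α·Naᵢ) = Kₒ + α·Naₒ → α = (3.8407·118.0 − 5.68) / (124.0 − 3.8407·13.3)
α = (453.2 − 5.68) / (124.0 − 51.08) = 447.5/72.92 = 6.137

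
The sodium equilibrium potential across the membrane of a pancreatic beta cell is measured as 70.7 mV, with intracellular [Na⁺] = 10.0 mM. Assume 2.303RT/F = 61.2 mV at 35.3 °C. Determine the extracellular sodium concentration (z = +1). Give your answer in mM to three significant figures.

Nernst: E = (61.2/1) · log₁₀([out]/[in]), so log₁₀([out]/[in]) = 70.7 × 1 / 61.2 = 1.1552.
[out]/[in] = 10^(1.1552) = 14.3.
[out] = 14.3 × 10.0 = 143 mM.

143 mM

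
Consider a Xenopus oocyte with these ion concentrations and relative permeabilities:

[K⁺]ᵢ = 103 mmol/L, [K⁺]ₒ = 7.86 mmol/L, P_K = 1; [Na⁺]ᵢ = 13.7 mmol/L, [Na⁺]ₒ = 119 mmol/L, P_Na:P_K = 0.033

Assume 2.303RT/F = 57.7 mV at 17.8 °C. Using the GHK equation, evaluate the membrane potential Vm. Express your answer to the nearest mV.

Vm = 57.7 · log₁₀[(Σ P·[cation]ₒ + Σ P·[anion]ᵢ) / (Σ P·[cation]ᵢ + Σ P·[anion]ₒ)]
Numerator = 1×7.86 + 0.033×119 = 11.79
Denominator = 1×103 + 0.033×13.7 = 103.5
Vm = 57.7 · log₁₀(0.11394) = 57.7 × (-0.9433) = -54.43 mV

-54 mV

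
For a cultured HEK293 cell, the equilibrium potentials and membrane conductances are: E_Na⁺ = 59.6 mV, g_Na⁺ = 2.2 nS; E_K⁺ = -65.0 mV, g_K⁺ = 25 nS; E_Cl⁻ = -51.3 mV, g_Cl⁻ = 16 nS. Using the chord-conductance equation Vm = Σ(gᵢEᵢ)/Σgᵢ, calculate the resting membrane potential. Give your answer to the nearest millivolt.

Σ gᵢEᵢ = 2.2·(59.6) + 25·(-65.0) + 16·(-51.3) = -2314.68
Σ gᵢ = 2.2 + 25 + 16 = 43.2
Vm = -2314.68 / 43.2 = -53.58 mV

-54 mV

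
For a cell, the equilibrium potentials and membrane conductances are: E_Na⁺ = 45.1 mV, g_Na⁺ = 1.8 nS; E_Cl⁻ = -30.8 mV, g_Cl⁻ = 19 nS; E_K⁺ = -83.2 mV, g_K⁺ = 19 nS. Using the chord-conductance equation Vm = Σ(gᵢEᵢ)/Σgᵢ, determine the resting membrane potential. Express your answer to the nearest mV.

Σ gᵢEᵢ = 1.8·(45.1) + 19·(-30.8) + 19·(-83.2) = -2084.82
Σ gᵢ = 1.8 + 19 + 19 = 39.8
Vm = -2084.82 / 39.8 = -52.38 mV

-52 mV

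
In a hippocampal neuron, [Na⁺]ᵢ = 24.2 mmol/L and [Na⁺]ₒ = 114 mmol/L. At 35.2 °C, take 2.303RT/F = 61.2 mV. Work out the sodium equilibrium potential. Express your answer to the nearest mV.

41 mV

E = (61.2/z) · log₁₀([Na⁺]_out/[Na⁺]_in) with z = +1.
= (61.2/1) · log₁₀(114/24.2) = 61.20 · log₁₀(4.711)
= 61.20 · (0.6731) = 41.19 mV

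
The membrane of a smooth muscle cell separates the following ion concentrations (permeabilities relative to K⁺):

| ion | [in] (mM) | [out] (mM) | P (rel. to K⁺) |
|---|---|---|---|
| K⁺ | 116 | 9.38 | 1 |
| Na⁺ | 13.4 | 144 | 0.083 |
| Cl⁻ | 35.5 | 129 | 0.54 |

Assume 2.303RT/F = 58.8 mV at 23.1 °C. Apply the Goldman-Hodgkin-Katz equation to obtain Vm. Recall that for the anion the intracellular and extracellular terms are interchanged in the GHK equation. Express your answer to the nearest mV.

Vm = 58.8 · log₁₀[(Σ P·[cation]ₒ + Σ P·[anion]ᵢ) / (Σ P·[cation]ᵢ + Σ P·[anion]ₒ)]
Numerator = 1×9.38 + 0.083×144 + 0.54×35.5 = 40.5
Denominator = 1×116 + 0.083×13.4 + 0.54×129 = 186.8
Vm = 58.8 · log₁₀(0.21685) = 58.8 × (-0.6638) = -39.03 mV

-39 mV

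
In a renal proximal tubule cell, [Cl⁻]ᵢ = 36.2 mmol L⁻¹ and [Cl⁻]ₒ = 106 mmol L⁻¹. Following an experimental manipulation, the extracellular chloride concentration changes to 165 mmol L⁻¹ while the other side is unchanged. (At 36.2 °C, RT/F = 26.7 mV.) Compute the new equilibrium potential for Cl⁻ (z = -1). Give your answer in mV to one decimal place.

After the shift: [Cl⁻]_out = 165, [Cl⁻]_in = 36.2 mmol L⁻¹.
E_new = (26.7/-1)·ln(165/36.2) = -26.70 · (1.5169) = -40.50 mV

-40.5 mV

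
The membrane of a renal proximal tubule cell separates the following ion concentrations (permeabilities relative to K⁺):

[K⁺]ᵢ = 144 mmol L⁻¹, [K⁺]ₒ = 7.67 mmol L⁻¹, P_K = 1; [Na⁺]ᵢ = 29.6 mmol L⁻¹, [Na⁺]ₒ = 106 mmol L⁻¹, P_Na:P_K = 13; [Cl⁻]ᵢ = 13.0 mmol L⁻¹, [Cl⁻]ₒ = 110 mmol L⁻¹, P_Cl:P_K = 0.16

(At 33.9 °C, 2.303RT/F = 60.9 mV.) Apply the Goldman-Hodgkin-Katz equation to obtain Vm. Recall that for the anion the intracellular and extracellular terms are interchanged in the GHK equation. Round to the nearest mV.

Vm = 60.9 · log₁₀[(Σ P·[cation]ₒ + Σ P·[anion]ᵢ) / (Σ P·[cation]ᵢ + Σ P·[anion]ₒ)]
Numerator = 1×7.67 + 13×106 + 0.16×13.0 = 1388
Denominator = 1×144 + 13×29.6 + 0.16×110 = 546.4
Vm = 60.9 · log₁₀(2.5398) = 60.9 × (0.4048) = 24.65 mV

25 mV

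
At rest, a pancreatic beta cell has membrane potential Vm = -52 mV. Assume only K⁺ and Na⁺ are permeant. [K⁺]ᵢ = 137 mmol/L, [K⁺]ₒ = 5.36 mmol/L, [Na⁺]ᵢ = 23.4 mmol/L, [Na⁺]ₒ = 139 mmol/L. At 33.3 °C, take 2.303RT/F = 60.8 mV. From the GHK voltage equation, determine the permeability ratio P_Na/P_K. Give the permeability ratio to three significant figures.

0.101

Let α = P_Na/P_K. GHK: Vm = 60.8·log₁₀[(Kₒ + α·Naₒ)/(Kᵢ + α·Naᵢ)].
10^(Vm/60.8) = 10^(-52.0/60.8) = 0.13955
So 0.13955·(Kᵢ + α·Naᵢ) = Kₒ + α·Naₒ → α = (0.13955·137.0 − 5.36) / (139.0 − 0.13955·23.4)
α = (19.12 − 5.36) / (139.0 − 3.266) = 13.76/135.7 = 0.1014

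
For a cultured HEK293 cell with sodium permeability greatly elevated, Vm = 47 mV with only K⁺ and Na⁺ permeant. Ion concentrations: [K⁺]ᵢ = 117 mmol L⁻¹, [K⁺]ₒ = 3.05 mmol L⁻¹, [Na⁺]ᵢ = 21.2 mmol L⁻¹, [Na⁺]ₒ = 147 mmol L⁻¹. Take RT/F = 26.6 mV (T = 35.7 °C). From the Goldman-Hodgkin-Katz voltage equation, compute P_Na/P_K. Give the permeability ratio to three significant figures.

Let α = P_Na/P_K. GHK: Vm = 26.6·ln[(Kₒ + α·Naₒ)/(Kᵢ + α·Naᵢ)].
e^(Vm/26.6) = e^(47.0/26.6) = 5.8528
So 5.8528·(Kᵢ + α·Naᵢ) = Kₒ + α·Naₒ → α = (5.8528·117.0 − 3.05) / (147.0 − 5.8528·21.2)
α = (684.8 − 3.05) / (147.0 − 124.1) = 681.7/22.92 = 29.74

29.7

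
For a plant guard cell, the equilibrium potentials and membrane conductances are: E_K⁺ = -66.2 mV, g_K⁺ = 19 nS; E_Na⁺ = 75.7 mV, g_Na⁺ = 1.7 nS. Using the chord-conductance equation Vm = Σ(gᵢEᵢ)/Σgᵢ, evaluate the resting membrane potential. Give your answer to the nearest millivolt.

Σ gᵢEᵢ = 19·(-66.2) + 1.7·(75.7) = -1129.11
Σ gᵢ = 19 + 1.7 = 20.7
Vm = -1129.11 / 20.7 = -54.55 mV

-55 mV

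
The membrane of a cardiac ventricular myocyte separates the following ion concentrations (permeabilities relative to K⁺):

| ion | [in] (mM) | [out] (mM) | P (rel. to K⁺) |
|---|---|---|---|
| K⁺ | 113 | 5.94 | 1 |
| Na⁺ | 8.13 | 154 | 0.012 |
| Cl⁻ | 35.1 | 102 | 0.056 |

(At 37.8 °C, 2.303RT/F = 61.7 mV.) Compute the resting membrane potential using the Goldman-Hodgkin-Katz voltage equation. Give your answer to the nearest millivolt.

Vm = 61.7 · log₁₀[(Σ P·[cation]ₒ + Σ P·[anion]ᵢ) / (Σ P·[cation]ᵢ + Σ P·[anion]ₒ)]
Numerator = 1×5.94 + 0.012×154 + 0.056×35.1 = 9.754
Denominator = 1×113 + 0.012×8.13 + 0.056×102 = 118.8
Vm = 61.7 · log₁₀(0.082094) = 61.7 × (-1.0857) = -66.99 mV

-67 mV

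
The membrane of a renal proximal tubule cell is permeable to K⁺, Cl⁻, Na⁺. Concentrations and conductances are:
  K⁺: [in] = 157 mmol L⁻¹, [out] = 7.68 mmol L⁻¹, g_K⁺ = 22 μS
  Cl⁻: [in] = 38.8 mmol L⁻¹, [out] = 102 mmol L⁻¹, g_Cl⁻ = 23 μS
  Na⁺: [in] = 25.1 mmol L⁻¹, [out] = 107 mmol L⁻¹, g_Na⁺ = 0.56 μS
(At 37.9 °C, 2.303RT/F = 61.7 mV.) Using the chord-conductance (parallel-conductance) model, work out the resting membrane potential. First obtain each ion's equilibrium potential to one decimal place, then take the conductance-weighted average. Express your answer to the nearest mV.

-52 mV

E_K⁺ = (61.7/1)·log₁₀(7.68/157) = -80.9 mV
E_Cl⁻ = (61.7/-1)·log₁₀(102/38.8) = -25.9 mV
E_Na⁺ = (61.7/1)·log₁₀(107/25.1) = 38.9 mV
Vm = (Σ gᵢEᵢ)/(Σ gᵢ) = (22·-80.9 + 23·-25.9 + 0.56·38.9) / (22 + 23 + 0.56)
= -2353.72 / 45.56 = -51.66 mV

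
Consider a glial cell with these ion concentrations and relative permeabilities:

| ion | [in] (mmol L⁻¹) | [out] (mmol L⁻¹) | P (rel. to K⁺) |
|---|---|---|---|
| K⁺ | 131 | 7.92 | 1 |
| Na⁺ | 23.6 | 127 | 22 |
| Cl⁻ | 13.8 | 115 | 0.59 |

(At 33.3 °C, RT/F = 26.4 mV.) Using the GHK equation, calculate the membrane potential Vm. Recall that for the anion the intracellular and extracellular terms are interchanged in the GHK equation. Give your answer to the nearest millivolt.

36 mV

Vm = 26.4 · ln[(Σ P·[cation]ₒ + Σ P·[anion]ᵢ) / (Σ P·[cation]ᵢ + Σ P·[anion]ₒ)]
Numerator = 1×7.92 + 22×127 + 0.59×13.8 = 2810
Denominator = 1×131 + 22×23.6 + 0.59×115 = 718.1
Vm = 26.4 · ln(3.9135) = 26.4 × (1.3644) = 36.02 mV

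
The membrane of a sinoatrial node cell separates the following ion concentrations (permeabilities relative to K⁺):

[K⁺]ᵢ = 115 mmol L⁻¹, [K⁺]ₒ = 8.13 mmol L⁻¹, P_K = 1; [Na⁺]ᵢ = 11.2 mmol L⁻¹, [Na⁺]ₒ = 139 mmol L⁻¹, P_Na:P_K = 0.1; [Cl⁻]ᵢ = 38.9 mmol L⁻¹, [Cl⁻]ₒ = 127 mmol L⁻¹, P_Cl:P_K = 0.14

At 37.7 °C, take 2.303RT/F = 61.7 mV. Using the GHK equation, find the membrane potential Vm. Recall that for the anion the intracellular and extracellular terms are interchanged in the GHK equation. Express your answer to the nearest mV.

-42 mV

Vm = 61.7 · log₁₀[(Σ P·[cation]ₒ + Σ P·[anion]ᵢ) / (Σ P·[cation]ᵢ + Σ P·[anion]ₒ)]
Numerator = 1×8.13 + 0.1×139 + 0.14×38.9 = 27.48
Denominator = 1×115 + 0.1×11.2 + 0.14×127 = 133.9
Vm = 61.7 · log₁₀(0.2052) = 61.7 × (-0.6878) = -42.44 mV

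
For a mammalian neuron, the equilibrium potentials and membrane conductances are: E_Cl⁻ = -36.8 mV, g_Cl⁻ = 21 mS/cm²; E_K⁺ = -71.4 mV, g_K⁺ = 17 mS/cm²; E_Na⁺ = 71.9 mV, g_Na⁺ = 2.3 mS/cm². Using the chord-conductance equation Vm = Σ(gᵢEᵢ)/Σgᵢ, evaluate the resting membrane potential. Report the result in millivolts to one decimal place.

Σ gᵢEᵢ = 21·(-36.8) + 17·(-71.4) + 2.3·(71.9) = -1821.23
Σ gᵢ = 21 + 17 + 2.3 = 40.3
Vm = -1821.23 / 40.3 = -45.19 mV

-45.2 mV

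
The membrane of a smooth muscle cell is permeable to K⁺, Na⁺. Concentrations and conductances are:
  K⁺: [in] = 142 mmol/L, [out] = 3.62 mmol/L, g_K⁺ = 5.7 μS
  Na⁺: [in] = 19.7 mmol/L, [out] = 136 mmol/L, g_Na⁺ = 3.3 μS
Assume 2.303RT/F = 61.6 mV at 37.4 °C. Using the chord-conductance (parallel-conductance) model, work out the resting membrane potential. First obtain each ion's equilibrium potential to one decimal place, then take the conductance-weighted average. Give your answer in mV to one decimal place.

E_K⁺ = (61.6/1)·log₁₀(3.62/142) = -98.2 mV
E_Na⁺ = (61.6/1)·log₁₀(136/19.7) = 51.7 mV
Vm = (Σ gᵢEᵢ)/(Σ gᵢ) = (5.7·-98.2 + 3.3·51.7) / (5.7 + 3.3)
= -389.13 / 9 = -43.24 mV

-43.2 mV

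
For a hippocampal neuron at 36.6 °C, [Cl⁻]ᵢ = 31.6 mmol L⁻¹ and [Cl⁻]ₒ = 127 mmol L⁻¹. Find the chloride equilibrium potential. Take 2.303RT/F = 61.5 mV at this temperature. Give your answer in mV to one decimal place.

E = (61.5/z) · log₁₀([Cl⁻]_out/[Cl⁻]_in) with z = -1.
For an anion, dividing by z = -1 reverses the sign.
= (61.5/-1) · log₁₀(127/31.6) = -61.50 · log₁₀(4.019)
= -61.50 · (0.6041) = -37.15 mV

-37.2 mV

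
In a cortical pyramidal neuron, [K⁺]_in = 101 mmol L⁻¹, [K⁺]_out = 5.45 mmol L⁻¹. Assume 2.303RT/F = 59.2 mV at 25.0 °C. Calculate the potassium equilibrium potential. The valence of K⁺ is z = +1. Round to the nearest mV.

E = (59.2/z) · log₁₀([K⁺]_out/[K⁺]_in) with z = +1.
= (59.2/1) · log₁₀(5.45/101) = 59.20 · log₁₀(0.05396)
= 59.20 · (-1.2679) = -75.06 mV

-75 mV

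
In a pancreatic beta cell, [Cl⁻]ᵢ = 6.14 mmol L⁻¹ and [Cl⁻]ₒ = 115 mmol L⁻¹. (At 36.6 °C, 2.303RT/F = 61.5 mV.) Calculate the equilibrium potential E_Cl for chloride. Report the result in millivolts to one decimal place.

-78.3 mV

E = (61.5/z) · log₁₀([Cl⁻]_out/[Cl⁻]_in) with z = -1.
For an anion, dividing by z = -1 reverses the sign.
= (61.5/-1) · log₁₀(115/6.14) = -61.50 · log₁₀(18.73)
= -61.50 · (1.2725) = -78.26 mV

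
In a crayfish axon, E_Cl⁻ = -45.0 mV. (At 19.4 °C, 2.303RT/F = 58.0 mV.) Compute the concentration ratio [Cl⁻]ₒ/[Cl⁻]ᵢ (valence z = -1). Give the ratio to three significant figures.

log₁₀([out]/[in]) = E·z/(58.0) = -45.0 × -1 / 58.0 = 0.7759
[out]/[in] = 10^(0.7759) = 5.968

5.97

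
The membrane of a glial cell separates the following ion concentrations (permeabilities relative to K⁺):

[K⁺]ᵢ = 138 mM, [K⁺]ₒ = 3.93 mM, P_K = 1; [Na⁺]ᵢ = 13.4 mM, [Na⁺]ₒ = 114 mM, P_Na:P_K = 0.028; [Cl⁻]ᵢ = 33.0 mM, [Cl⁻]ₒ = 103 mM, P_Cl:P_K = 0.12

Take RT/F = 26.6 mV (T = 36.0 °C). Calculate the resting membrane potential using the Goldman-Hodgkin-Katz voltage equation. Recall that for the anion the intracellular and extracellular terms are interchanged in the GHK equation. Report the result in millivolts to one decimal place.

-69.4 mV

Vm = 26.6 · ln[(Σ P·[cation]ₒ + Σ P·[anion]ᵢ) / (Σ P·[cation]ᵢ + Σ P·[anion]ₒ)]
Numerator = 1×3.93 + 0.028×114 + 0.12×33.0 = 11.08
Denominator = 1×138 + 0.028×13.4 + 0.12×103 = 150.7
Vm = 26.6 · ln(0.07352) = 26.6 × (-2.6102) = -69.43 mV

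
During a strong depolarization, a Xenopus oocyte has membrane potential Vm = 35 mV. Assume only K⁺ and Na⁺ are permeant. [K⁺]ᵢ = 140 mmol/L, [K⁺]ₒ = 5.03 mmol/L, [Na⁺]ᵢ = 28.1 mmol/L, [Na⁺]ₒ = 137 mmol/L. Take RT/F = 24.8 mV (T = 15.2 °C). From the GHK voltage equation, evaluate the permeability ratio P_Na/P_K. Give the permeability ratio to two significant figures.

Let α = P_Na/P_K. GHK: Vm = 24.8·ln[(Kₒ + α·Naₒ)/(Kᵢ + α·Naᵢ)].
e^(Vm/24.8) = e^(35.0/24.8) = 4.1012
So 4.1012·(Kᵢ + α·Naᵢ) = Kₒ + α·Naₒ → α = (4.1012·140.0 − 5.03) / (137.0 − 4.1012·28.1)
α = (574.2 − 5.03) / (137.0 − 115.2) = 569.1/21.76 = 26.16

26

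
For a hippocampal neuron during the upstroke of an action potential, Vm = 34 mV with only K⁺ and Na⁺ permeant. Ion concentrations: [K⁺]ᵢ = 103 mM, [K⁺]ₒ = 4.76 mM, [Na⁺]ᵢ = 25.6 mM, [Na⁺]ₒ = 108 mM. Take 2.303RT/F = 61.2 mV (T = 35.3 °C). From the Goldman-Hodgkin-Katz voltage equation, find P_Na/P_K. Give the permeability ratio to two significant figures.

Let α = P_Na/P_K. GHK: Vm = 61.2·log₁₀[(Kₒ + α·Naₒ)/(Kᵢ + α·Naᵢ)].
10^(Vm/61.2) = 10^(34.0/61.2) = 3.5938
So 3.5938·(Kᵢ + α·Naᵢ) = Kₒ + α·Naₒ → α = (3.5938·103.0 − 4.76) / (108.0 − 3.5938·25.6)
α = (370.2 − 4.76) / (108.0 − 92) = 365.4/16 = 22.84

23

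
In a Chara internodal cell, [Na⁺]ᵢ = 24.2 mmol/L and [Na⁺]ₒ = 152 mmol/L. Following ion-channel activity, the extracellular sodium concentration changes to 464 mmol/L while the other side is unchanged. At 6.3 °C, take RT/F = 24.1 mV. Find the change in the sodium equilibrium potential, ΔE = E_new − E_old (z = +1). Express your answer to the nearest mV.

27 mV

E_old = (24.1/1)·ln(152/24.2) = 44.28 mV
E_new = (24.1/1)·ln(464/24.2) = 71.18 mV
ΔE = 71.18 − (44.28) = 26.90 mV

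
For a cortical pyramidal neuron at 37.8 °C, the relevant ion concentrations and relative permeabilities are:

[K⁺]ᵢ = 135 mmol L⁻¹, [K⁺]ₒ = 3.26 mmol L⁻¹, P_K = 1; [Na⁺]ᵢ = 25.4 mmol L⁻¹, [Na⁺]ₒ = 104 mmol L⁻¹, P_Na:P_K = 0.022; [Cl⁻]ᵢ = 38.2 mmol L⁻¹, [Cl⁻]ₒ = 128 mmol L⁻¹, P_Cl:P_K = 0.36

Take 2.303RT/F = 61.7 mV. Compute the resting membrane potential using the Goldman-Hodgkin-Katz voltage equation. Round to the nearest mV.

Vm = 61.7 · log₁₀[(Σ P·[cation]ₒ + Σ P·[anion]ᵢ) / (Σ P·[cation]ᵢ + Σ P·[anion]ₒ)]
Numerator = 1×3.26 + 0.022×104 + 0.36×38.2 = 19.3
Denominator = 1×135 + 0.022×25.4 + 0.36×128 = 181.6
Vm = 61.7 · log₁₀(0.10625) = 61.7 × (-0.9737) = -60.07 mV

-60 mV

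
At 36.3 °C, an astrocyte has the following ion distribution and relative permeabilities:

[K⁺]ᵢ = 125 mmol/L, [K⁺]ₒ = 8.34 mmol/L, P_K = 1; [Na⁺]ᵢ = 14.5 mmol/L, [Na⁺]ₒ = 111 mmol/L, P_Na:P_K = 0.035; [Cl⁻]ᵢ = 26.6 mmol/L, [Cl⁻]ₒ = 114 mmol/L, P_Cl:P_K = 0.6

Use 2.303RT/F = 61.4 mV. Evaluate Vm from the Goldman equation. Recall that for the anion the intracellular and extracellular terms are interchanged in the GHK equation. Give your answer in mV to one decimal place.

-51.4 mV

Vm = 61.4 · log₁₀[(Σ P·[cation]ₒ + Σ P·[anion]ᵢ) / (Σ P·[cation]ᵢ + Σ P·[anion]ₒ)]
Numerator = 1×8.34 + 0.035×111 + 0.6×26.6 = 28.19
Denominator = 1×125 + 0.035×14.5 + 0.6×114 = 193.9
Vm = 61.4 · log₁₀(0.14535) = 61.4 × (-0.8376) = -51.43 mV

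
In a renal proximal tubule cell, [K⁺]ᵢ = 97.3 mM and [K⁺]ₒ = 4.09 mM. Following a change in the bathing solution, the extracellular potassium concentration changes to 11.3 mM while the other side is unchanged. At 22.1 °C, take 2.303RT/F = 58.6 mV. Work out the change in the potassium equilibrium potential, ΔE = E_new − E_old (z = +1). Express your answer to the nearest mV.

26 mV

E_old = (58.6/1)·log₁₀(4.09/97.3) = -80.66 mV
E_new = (58.6/1)·log₁₀(11.3/97.3) = -54.79 mV
ΔE = -54.79 − (-80.66) = 25.86 mV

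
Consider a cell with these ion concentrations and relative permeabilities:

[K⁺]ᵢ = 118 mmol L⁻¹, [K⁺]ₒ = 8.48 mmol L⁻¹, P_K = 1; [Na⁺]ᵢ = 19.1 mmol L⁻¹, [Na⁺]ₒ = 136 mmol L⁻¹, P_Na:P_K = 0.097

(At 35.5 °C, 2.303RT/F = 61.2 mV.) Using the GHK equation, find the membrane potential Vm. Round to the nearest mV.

-45 mV

Vm = 61.2 · log₁₀[(Σ P·[cation]ₒ + Σ P·[anion]ᵢ) / (Σ P·[cation]ᵢ + Σ P·[anion]ₒ)]
Numerator = 1×8.48 + 0.097×136 = 21.67
Denominator = 1×118 + 0.097×19.1 = 119.9
Vm = 61.2 · log₁₀(0.18082) = 61.2 × (-0.7427) = -45.46 mV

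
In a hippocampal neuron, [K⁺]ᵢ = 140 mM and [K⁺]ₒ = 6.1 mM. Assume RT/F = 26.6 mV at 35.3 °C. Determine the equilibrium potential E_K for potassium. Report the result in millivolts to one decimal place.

-83.3 mV

E = (26.6/z) · ln([K⁺]_out/[K⁺]_in) with z = +1.
= (26.6/1) · ln(6.1/140) = 26.60 · ln(0.04357)
= 26.60 · (-3.1334) = -83.35 mV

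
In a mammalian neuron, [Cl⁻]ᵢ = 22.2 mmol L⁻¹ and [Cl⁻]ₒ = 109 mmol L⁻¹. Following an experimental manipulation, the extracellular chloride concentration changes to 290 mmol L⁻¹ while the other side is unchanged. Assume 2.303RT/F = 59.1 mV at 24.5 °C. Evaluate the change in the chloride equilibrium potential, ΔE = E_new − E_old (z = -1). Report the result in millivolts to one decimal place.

-25.1 mV

E_old = (59.1/-1)·log₁₀(109/22.2) = -40.84 mV
E_new = (59.1/-1)·log₁₀(290/22.2) = -65.96 mV
ΔE = -65.96 − (-40.84) = -25.12 mV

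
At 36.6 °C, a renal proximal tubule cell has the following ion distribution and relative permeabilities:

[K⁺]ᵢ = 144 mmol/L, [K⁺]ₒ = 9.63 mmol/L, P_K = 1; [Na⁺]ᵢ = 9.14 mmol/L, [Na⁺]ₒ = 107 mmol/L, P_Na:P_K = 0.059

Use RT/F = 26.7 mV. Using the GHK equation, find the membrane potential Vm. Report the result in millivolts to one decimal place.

-58.9 mV

Vm = 26.7 · ln[(Σ P·[cation]ₒ + Σ P·[anion]ᵢ) / (Σ P·[cation]ᵢ + Σ P·[anion]ₒ)]
Numerator = 1×9.63 + 0.059×107 = 15.94
Denominator = 1×144 + 0.059×9.14 = 144.5
Vm = 26.7 · ln(0.1103) = 26.7 × (-2.2045) = -58.86 mV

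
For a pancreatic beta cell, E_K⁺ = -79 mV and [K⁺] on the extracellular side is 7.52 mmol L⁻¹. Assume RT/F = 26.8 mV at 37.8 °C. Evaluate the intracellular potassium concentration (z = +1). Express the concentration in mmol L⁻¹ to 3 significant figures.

Nernst: E = (26.8/1) · ln([out]/[in]), so ln([out]/[in]) = -79.0 × 1 / 26.8 = -2.9478.
[out]/[in] = e^(-2.9478) = 0.05246.
[in] = 7.52 / 0.05246 = 143.4 mmol L⁻¹.

143 mmol L⁻¹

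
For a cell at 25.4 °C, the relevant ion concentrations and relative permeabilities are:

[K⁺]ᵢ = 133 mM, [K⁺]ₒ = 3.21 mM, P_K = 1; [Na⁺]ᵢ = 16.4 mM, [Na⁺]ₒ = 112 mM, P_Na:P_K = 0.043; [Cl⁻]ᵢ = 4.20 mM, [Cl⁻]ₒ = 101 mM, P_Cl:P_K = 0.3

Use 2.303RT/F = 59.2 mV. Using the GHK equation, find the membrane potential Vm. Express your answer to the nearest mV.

-74 mV

Vm = 59.2 · log₁₀[(Σ P·[cation]ₒ + Σ P·[anion]ᵢ) / (Σ P·[cation]ᵢ + Σ P·[anion]ₒ)]
Numerator = 1×3.21 + 0.043×112 + 0.3×4.20 = 9.286
Denominator = 1×133 + 0.043×16.4 + 0.3×101 = 164
Vm = 59.2 · log₁₀(0.05662) = 59.2 × (-1.2470) = -73.82 mV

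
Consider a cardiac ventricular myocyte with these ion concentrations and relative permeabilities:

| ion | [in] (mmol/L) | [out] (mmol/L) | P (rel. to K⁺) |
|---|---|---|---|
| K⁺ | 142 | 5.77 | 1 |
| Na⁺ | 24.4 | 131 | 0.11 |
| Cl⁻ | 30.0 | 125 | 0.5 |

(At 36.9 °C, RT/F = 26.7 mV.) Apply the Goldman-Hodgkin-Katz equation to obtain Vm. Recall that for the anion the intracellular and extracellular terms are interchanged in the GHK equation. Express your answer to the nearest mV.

-47 mV

Vm = 26.7 · ln[(Σ P·[cation]ₒ + Σ P·[anion]ᵢ) / (Σ P·[cation]ᵢ + Σ P·[anion]ₒ)]
Numerator = 1×5.77 + 0.11×131 + 0.5×30.0 = 35.18
Denominator = 1×142 + 0.11×24.4 + 0.5×125 = 207.2
Vm = 26.7 · ln(0.1698) = 26.7 × (-1.7731) = -47.34 mV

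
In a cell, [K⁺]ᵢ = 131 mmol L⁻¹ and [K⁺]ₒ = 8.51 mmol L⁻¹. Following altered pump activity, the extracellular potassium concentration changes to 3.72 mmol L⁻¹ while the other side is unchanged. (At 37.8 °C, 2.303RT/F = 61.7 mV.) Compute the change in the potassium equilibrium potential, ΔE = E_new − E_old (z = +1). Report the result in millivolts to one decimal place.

-22.2 mV

E_old = (61.7/1)·log₁₀(8.51/131) = -73.26 mV
E_new = (61.7/1)·log₁₀(3.72/131) = -95.43 mV
ΔE = -95.43 − (-73.26) = -22.17 mV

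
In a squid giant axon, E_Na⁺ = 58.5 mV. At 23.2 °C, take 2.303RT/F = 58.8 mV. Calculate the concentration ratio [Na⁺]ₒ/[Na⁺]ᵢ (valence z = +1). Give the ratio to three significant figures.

log₁₀([out]/[in]) = E·z/(58.8) = 58.5 × 1 / 58.8 = 0.9949
[out]/[in] = 10^(0.9949) = 9.883

9.88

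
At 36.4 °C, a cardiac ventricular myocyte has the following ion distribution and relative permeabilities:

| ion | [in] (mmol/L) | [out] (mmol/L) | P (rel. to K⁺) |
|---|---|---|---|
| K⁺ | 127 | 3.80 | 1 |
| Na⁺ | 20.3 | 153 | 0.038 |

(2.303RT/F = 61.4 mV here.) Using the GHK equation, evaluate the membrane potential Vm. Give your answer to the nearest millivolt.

-69 mV

Vm = 61.4 · log₁₀[(Σ P·[cation]ₒ + Σ P·[anion]ᵢ) / (Σ P·[cation]ᵢ + Σ P·[anion]ₒ)]
Numerator = 1×3.80 + 0.038×153 = 9.614
Denominator = 1×127 + 0.038×20.3 = 127.8
Vm = 61.4 · log₁₀(0.075244) = 61.4 × (-1.1235) = -68.98 mV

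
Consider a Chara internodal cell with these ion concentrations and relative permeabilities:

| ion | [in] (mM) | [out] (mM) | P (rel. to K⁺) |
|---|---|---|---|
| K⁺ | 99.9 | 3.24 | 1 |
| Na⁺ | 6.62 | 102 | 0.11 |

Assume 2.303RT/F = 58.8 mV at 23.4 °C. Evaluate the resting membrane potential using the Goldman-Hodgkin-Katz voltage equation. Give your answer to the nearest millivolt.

-50 mV

Vm = 58.8 · log₁₀[(Σ P·[cation]ₒ + Σ P·[anion]ᵢ) / (Σ P·[cation]ᵢ + Σ P·[anion]ₒ)]
Numerator = 1×3.24 + 0.11×102 = 14.46
Denominator = 1×99.9 + 0.11×6.62 = 100.6
Vm = 58.8 · log₁₀(0.1437) = 58.8 × (-0.8426) = -49.54 mV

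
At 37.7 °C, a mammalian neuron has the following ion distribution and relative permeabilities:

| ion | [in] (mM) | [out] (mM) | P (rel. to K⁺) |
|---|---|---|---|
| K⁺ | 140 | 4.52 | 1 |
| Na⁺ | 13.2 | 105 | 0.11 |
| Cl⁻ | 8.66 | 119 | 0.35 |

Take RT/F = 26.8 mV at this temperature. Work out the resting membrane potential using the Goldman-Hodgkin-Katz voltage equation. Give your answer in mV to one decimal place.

Vm = 26.8 · ln[(Σ P·[cation]ₒ + Σ P·[anion]ᵢ) / (Σ P·[cation]ᵢ + Σ P·[anion]ₒ)]
Numerator = 1×4.52 + 0.11×105 + 0.35×8.66 = 19.1
Denominator = 1×140 + 0.11×13.2 + 0.35×119 = 183.1
Vm = 26.8 · ln(0.10432) = 26.8 × (-2.2603) = -60.58 mV

-60.6 mV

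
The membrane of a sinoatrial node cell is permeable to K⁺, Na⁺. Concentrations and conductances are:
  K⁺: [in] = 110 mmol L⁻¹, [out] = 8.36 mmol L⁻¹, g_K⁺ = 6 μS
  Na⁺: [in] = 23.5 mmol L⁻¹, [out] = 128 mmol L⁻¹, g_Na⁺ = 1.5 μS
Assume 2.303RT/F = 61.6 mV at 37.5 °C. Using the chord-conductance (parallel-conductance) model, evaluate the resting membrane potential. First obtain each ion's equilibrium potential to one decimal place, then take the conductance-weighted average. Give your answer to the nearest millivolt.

-46 mV

E_K⁺ = (61.6/1)·log₁₀(8.36/110) = -68.9 mV
E_Na⁺ = (61.6/1)·log₁₀(128/23.5) = 45.3 mV
Vm = (Σ gᵢEᵢ)/(Σ gᵢ) = (6·-68.9 + 1.5·45.3) / (6 + 1.5)
= -345.45 / 7.5 = -46.06 mV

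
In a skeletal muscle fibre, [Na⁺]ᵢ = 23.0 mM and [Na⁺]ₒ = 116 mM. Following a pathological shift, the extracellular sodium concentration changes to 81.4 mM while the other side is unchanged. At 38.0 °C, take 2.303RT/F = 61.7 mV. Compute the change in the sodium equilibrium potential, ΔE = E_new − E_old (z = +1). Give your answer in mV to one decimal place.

E_old = (61.7/1)·log₁₀(116/23.0) = 43.36 mV
E_new = (61.7/1)·log₁₀(81.4/23.0) = 33.87 mV
ΔE = 33.87 − (43.36) = -9.49 mV

-9.5 mV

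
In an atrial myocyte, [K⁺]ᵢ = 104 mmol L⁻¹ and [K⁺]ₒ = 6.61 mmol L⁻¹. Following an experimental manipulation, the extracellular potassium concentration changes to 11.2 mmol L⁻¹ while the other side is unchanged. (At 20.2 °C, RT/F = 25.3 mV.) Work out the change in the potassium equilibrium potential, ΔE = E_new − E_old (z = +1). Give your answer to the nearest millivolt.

13 mV

E_old = (25.3/1)·ln(6.61/104) = -69.72 mV
E_new = (25.3/1)·ln(11.2/104) = -56.38 mV
ΔE = -56.38 − (-69.72) = 13.34 mV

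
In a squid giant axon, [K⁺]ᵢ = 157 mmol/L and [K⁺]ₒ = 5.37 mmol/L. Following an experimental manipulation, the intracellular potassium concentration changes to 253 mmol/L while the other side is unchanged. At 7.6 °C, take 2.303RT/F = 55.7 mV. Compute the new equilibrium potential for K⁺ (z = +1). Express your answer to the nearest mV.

-93 mV

After the shift: [K⁺]_out = 5.37, [K⁺]_in = 253 mmol/L.
E_new = (55.7/1)·log₁₀(5.37/253) = 55.70 · (-1.6731) = -93.19 mV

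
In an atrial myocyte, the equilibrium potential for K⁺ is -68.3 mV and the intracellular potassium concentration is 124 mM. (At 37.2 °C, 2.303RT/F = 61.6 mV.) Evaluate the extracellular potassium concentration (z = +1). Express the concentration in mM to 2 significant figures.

9.7 mM

Nernst: E = (61.6/1) · log₁₀([out]/[in]), so log₁₀([out]/[in]) = -68.3 × 1 / 61.6 = -1.1088.
[out]/[in] = 10^(-1.1088) = 0.07785.
[out] = 0.07785 × 124 = 9.653 mM.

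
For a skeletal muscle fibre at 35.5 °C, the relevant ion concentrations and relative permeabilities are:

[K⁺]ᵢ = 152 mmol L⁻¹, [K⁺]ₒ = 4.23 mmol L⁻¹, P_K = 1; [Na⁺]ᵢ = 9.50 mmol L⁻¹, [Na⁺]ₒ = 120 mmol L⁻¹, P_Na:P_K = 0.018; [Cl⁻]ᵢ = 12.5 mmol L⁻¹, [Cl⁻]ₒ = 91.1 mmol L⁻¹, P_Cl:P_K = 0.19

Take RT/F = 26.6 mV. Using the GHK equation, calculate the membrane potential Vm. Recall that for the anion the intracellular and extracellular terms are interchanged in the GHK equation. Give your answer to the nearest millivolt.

-79 mV

Vm = 26.6 · ln[(Σ P·[cation]ₒ + Σ P·[anion]ᵢ) / (Σ P·[cation]ᵢ + Σ P·[anion]ₒ)]
Numerator = 1×4.23 + 0.018×120 + 0.19×12.5 = 8.765
Denominator = 1×152 + 0.018×9.50 + 0.19×91.1 = 169.5
Vm = 26.6 · ln(0.051717) = 26.6 × (-2.9620) = -78.79 mV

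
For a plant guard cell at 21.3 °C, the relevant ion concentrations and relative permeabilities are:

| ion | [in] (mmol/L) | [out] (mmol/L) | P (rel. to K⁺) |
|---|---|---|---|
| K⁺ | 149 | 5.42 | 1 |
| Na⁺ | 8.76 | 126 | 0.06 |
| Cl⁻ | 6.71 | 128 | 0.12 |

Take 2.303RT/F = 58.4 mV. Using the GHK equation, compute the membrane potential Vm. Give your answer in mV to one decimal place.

-62.9 mV

Vm = 58.4 · log₁₀[(Σ P·[cation]ₒ + Σ P·[anion]ᵢ) / (Σ P·[cation]ᵢ + Σ P·[anion]ₒ)]
Numerator = 1×5.42 + 0.06×126 + 0.12×6.71 = 13.79
Denominator = 1×149 + 0.06×8.76 + 0.12×128 = 164.9
Vm = 58.4 · log₁₀(0.083605) = 58.4 × (-1.0778) = -62.94 mV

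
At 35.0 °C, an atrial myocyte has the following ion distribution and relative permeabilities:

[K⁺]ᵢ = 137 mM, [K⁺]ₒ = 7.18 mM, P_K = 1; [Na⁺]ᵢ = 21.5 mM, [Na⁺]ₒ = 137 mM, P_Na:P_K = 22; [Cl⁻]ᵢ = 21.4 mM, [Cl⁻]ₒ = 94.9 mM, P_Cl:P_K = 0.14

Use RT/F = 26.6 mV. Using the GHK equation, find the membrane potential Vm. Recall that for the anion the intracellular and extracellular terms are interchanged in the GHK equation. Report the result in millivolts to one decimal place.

Vm = 26.6 · ln[(Σ P·[cation]ₒ + Σ P·[anion]ᵢ) / (Σ P·[cation]ᵢ + Σ P·[anion]ₒ)]
Numerator = 1×7.18 + 22×137 + 0.14×21.4 = 3024
Denominator = 1×137 + 22×21.5 + 0.14×94.9 = 623.3
Vm = 26.6 · ln(4.852) = 26.6 × (1.5794) = 42.01 mV

42.0 mV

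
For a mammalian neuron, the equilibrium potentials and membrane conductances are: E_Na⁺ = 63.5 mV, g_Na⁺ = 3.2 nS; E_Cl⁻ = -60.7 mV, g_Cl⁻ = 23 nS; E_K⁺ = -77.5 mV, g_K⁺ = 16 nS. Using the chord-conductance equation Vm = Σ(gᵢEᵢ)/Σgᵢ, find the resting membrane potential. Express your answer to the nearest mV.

-58 mV

Σ gᵢEᵢ = 3.2·(63.5) + 23·(-60.7) + 16·(-77.5) = -2432.90
Σ gᵢ = 3.2 + 23 + 16 = 42.2
Vm = -2432.90 / 42.2 = -57.65 mV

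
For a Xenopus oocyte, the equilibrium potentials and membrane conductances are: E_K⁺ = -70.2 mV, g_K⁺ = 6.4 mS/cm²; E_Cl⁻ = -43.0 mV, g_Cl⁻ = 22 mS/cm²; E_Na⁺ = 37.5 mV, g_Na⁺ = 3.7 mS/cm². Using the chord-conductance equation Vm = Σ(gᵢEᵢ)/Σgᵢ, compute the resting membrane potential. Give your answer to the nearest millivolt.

Σ gᵢEᵢ = 6.4·(-70.2) + 22·(-43.0) + 3.7·(37.5) = -1256.53
Σ gᵢ = 6.4 + 22 + 3.7 = 32.1
Vm = -1256.53 / 32.1 = -39.14 mV

-39 mV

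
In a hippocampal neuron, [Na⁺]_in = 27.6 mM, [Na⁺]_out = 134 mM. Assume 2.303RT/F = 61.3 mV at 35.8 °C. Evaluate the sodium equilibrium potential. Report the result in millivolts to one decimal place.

E = (61.3/z) · log₁₀([Na⁺]_out/[Na⁺]_in) with z = +1.
= (61.3/1) · log₁₀(134/27.6) = 61.30 · log₁₀(4.855)
= 61.30 · (0.6862) = 42.06 mV

42.1 mV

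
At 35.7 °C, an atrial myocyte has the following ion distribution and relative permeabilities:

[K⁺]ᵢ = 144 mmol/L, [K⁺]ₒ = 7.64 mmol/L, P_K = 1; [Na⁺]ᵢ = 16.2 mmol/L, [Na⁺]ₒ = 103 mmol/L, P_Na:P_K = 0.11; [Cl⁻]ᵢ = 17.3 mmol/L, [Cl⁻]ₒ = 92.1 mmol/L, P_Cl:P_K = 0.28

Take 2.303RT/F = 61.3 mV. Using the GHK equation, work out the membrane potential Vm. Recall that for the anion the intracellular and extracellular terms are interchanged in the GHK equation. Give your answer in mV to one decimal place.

-52.6 mV

Vm = 61.3 · log₁₀[(Σ P·[cation]ₒ + Σ P·[anion]ᵢ) / (Σ P·[cation]ᵢ + Σ P·[anion]ₒ)]
Numerator = 1×7.64 + 0.11×103 + 0.28×17.3 = 23.81
Denominator = 1×144 + 0.11×16.2 + 0.28×92.1 = 171.6
Vm = 61.3 · log₁₀(0.1388) = 61.3 × (-0.8576) = -52.57 mV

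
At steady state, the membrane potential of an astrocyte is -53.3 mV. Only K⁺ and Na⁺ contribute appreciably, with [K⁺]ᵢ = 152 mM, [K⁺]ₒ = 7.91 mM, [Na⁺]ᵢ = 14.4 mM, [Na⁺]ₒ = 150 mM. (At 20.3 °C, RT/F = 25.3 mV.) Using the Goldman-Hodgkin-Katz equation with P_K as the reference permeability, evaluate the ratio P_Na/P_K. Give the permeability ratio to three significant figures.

0.0714

Let α = P_Na/P_K. GHK: Vm = 25.3·ln[(Kₒ + α·Naₒ)/(Kᵢ + α·Naᵢ)].
e^(Vm/25.3) = e^(-53.3/25.3) = 0.12164
So 0.12164·(Kᵢ + α·Naᵢ) = Kₒ + α·Naₒ → α = (0.12164·152.0 − 7.91) / (150.0 − 0.12164·14.4)
α = (18.49 − 7.91) / (150.0 − 1.752) = 10.58/148.2 = 0.07136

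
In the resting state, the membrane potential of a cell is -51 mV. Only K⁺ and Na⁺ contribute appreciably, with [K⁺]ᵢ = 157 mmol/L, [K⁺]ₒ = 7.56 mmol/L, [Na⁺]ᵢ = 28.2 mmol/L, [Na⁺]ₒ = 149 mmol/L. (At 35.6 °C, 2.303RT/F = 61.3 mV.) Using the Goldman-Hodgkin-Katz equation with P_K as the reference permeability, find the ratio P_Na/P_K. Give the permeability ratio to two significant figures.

Let α = P_Na/P_K. GHK: Vm = 61.3·log₁₀[(Kₒ + α·Naₒ)/(Kᵢ + α·Naᵢ)].
10^(Vm/61.3) = 10^(-51.0/61.3) = 0.14724
So 0.14724·(Kᵢ + α·Naᵢ) = Kₒ + α·Naₒ → α = (0.14724·157.0 − 7.56) / (149.0 − 0.14724·28.2)
α = (23.12 − 7.56) / (149.0 − 4.152) = 15.56/144.8 = 0.1074

0.11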